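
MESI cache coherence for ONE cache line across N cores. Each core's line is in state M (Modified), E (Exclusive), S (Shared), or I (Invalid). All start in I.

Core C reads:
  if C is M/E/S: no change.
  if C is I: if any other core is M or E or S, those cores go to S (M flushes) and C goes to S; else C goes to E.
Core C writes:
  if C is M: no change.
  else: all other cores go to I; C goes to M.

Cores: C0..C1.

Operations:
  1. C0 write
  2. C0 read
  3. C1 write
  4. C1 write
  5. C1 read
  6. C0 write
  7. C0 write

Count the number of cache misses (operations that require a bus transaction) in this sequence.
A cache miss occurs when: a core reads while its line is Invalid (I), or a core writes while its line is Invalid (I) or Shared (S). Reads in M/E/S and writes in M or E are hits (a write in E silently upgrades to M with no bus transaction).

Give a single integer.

Answer: 3

Derivation:
Op 1: C0 write [C0 write: invalidate none -> C0=M] -> [M,I] [MISS #1: write from I]
Op 2: C0 read [C0 read: already in M, no change] -> [M,I] [hit: read from M]
Op 3: C1 write [C1 write: invalidate ['C0=M'] -> C1=M] -> [I,M] [MISS #2: write from I]
Op 4: C1 write [C1 write: already M (modified), no change] -> [I,M] [hit: write from M]
Op 5: C1 read [C1 read: already in M, no change] -> [I,M] [hit: read from M]
Op 6: C0 write [C0 write: invalidate ['C1=M'] -> C0=M] -> [M,I] [MISS #3: write from I]
Op 7: C0 write [C0 write: already M (modified), no change] -> [M,I] [hit: write from M]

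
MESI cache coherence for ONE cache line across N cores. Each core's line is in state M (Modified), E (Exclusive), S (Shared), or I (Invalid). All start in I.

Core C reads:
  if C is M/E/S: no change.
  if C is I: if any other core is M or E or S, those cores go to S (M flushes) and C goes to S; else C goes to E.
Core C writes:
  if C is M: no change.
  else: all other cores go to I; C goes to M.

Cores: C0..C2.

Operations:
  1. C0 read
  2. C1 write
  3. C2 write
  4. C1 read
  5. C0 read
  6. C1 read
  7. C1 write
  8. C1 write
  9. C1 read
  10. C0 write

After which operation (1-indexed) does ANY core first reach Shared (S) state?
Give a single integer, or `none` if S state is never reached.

Answer: 4

Derivation:
Op 1: C0 read [C0 read from I: no other sharers -> C0=E (exclusive)] -> [E,I,I]
Op 2: C1 write [C1 write: invalidate ['C0=E'] -> C1=M] -> [I,M,I]
Op 3: C2 write [C2 write: invalidate ['C1=M'] -> C2=M] -> [I,I,M]
Op 4: C1 read [C1 read from I: others=['C2=M'] -> C1=S, others downsized to S] -> [I,S,S]
  -> First S state at op 4; remaining ops need not be traced.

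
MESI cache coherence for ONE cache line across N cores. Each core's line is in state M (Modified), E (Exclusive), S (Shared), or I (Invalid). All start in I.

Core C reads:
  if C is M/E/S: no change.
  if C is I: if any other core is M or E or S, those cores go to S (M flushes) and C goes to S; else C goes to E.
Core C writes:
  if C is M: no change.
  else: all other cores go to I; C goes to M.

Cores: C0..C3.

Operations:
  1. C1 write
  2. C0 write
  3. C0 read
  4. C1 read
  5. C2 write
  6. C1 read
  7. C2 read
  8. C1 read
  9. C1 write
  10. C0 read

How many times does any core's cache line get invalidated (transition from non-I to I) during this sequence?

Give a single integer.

Op 1: C1 write [C1 write: invalidate none -> C1=M] -> [I,M,I,I] (invalidations this op: 0; running total: 0)
Op 2: C0 write [C0 write: invalidate ['C1=M'] -> C0=M] -> [M,I,I,I] (invalidations this op: 1; running total: 1)
Op 3: C0 read [C0 read: already in M, no change] -> [M,I,I,I] (invalidations this op: 0; running total: 1)
Op 4: C1 read [C1 read from I: others=['C0=M'] -> C1=S, others downsized to S] -> [S,S,I,I] (invalidations this op: 0; running total: 1)
Op 5: C2 write [C2 write: invalidate ['C0=S', 'C1=S'] -> C2=M] -> [I,I,M,I] (invalidations this op: 2; running total: 3)
Op 6: C1 read [C1 read from I: others=['C2=M'] -> C1=S, others downsized to S] -> [I,S,S,I] (invalidations this op: 0; running total: 3)
Op 7: C2 read [C2 read: already in S, no change] -> [I,S,S,I] (invalidations this op: 0; running total: 3)
Op 8: C1 read [C1 read: already in S, no change] -> [I,S,S,I] (invalidations this op: 0; running total: 3)
Op 9: C1 write [C1 write: invalidate ['C2=S'] -> C1=M] -> [I,M,I,I] (invalidations this op: 1; running total: 4)
Op 10: C0 read [C0 read from I: others=['C1=M'] -> C0=S, others downsized to S] -> [S,S,I,I] (invalidations this op: 0; running total: 4)

Answer: 4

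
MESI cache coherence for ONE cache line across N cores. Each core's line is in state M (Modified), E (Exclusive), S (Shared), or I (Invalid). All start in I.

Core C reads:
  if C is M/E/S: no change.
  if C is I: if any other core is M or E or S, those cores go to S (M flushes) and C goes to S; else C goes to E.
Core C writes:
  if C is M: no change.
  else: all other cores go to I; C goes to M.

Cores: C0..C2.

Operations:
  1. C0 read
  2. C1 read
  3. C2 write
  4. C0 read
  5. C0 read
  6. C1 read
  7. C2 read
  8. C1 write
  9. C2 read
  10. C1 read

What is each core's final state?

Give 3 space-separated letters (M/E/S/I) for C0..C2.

Op 1: C0 read [C0 read from I: no other sharers -> C0=E (exclusive)] -> [E,I,I]
Op 2: C1 read [C1 read from I: others=['C0=E'] -> C1=S, others downsized to S] -> [S,S,I]
Op 3: C2 write [C2 write: invalidate ['C0=S', 'C1=S'] -> C2=M] -> [I,I,M]
Op 4: C0 read [C0 read from I: others=['C2=M'] -> C0=S, others downsized to S] -> [S,I,S]
Op 5: C0 read [C0 read: already in S, no change] -> [S,I,S]
Op 6: C1 read [C1 read from I: others=['C0=S', 'C2=S'] -> C1=S, others downsized to S] -> [S,S,S]
Op 7: C2 read [C2 read: already in S, no change] -> [S,S,S]
Op 8: C1 write [C1 write: invalidate ['C0=S', 'C2=S'] -> C1=M] -> [I,M,I]
Op 9: C2 read [C2 read from I: others=['C1=M'] -> C2=S, others downsized to S] -> [I,S,S]
Op 10: C1 read [C1 read: already in S, no change] -> [I,S,S]

Answer: I S S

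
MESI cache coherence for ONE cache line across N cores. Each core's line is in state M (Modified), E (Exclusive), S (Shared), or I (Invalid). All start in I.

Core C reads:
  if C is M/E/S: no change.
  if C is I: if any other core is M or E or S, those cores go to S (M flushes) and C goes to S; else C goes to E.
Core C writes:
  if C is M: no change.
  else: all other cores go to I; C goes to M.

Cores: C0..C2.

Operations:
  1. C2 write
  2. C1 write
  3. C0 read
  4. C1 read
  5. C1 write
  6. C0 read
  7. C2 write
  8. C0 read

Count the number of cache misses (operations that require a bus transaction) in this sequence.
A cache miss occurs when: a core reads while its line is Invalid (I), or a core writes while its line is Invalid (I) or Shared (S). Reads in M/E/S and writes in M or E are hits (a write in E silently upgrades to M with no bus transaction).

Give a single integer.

Op 1: C2 write [C2 write: invalidate none -> C2=M] -> [I,I,M] [MISS #1: write from I]
Op 2: C1 write [C1 write: invalidate ['C2=M'] -> C1=M] -> [I,M,I] [MISS #2: write from I]
Op 3: C0 read [C0 read from I: others=['C1=M'] -> C0=S, others downsized to S] -> [S,S,I] [MISS #3: read from I]
Op 4: C1 read [C1 read: already in S, no change] -> [S,S,I] [hit: read from S]
Op 5: C1 write [C1 write: invalidate ['C0=S'] -> C1=M] -> [I,M,I] [MISS #4: write from S]
Op 6: C0 read [C0 read from I: others=['C1=M'] -> C0=S, others downsized to S] -> [S,S,I] [MISS #5: read from I]
Op 7: C2 write [C2 write: invalidate ['C0=S', 'C1=S'] -> C2=M] -> [I,I,M] [MISS #6: write from I]
Op 8: C0 read [C0 read from I: others=['C2=M'] -> C0=S, others downsized to S] -> [S,I,S] [MISS #7: read from I]

Answer: 7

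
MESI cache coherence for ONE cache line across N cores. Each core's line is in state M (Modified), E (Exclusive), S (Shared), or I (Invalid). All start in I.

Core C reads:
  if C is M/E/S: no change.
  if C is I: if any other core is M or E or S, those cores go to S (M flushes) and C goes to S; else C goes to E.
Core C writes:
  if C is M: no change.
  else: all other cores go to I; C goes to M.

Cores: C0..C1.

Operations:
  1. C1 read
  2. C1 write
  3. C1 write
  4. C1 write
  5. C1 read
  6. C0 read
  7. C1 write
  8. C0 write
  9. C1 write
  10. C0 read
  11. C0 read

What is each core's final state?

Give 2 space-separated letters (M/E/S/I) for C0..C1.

Answer: S S

Derivation:
Op 1: C1 read [C1 read from I: no other sharers -> C1=E (exclusive)] -> [I,E]
Op 2: C1 write [C1 write: invalidate none -> C1=M] -> [I,M]
Op 3: C1 write [C1 write: already M (modified), no change] -> [I,M]
Op 4: C1 write [C1 write: already M (modified), no change] -> [I,M]
Op 5: C1 read [C1 read: already in M, no change] -> [I,M]
Op 6: C0 read [C0 read from I: others=['C1=M'] -> C0=S, others downsized to S] -> [S,S]
Op 7: C1 write [C1 write: invalidate ['C0=S'] -> C1=M] -> [I,M]
Op 8: C0 write [C0 write: invalidate ['C1=M'] -> C0=M] -> [M,I]
Op 9: C1 write [C1 write: invalidate ['C0=M'] -> C1=M] -> [I,M]
Op 10: C0 read [C0 read from I: others=['C1=M'] -> C0=S, others downsized to S] -> [S,S]
Op 11: C0 read [C0 read: already in S, no change] -> [S,S]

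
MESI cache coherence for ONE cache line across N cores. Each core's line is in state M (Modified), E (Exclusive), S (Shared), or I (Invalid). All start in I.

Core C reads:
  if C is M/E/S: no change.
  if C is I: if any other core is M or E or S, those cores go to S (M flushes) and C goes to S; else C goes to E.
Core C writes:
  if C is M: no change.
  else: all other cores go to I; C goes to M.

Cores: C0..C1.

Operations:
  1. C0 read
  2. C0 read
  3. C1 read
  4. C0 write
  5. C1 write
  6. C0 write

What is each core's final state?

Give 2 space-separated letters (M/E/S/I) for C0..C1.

Op 1: C0 read [C0 read from I: no other sharers -> C0=E (exclusive)] -> [E,I]
Op 2: C0 read [C0 read: already in E, no change] -> [E,I]
Op 3: C1 read [C1 read from I: others=['C0=E'] -> C1=S, others downsized to S] -> [S,S]
Op 4: C0 write [C0 write: invalidate ['C1=S'] -> C0=M] -> [M,I]
Op 5: C1 write [C1 write: invalidate ['C0=M'] -> C1=M] -> [I,M]
Op 6: C0 write [C0 write: invalidate ['C1=M'] -> C0=M] -> [M,I]

Answer: M I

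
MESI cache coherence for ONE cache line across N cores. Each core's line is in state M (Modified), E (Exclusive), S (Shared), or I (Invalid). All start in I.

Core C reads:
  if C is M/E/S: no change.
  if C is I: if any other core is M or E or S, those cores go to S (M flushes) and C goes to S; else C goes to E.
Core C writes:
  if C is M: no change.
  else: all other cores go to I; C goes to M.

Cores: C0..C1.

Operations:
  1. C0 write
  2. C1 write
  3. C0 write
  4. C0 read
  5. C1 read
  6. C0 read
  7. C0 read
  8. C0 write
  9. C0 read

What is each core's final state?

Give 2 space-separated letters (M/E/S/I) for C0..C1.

Answer: M I

Derivation:
Op 1: C0 write [C0 write: invalidate none -> C0=M] -> [M,I]
Op 2: C1 write [C1 write: invalidate ['C0=M'] -> C1=M] -> [I,M]
Op 3: C0 write [C0 write: invalidate ['C1=M'] -> C0=M] -> [M,I]
Op 4: C0 read [C0 read: already in M, no change] -> [M,I]
Op 5: C1 read [C1 read from I: others=['C0=M'] -> C1=S, others downsized to S] -> [S,S]
Op 6: C0 read [C0 read: already in S, no change] -> [S,S]
Op 7: C0 read [C0 read: already in S, no change] -> [S,S]
Op 8: C0 write [C0 write: invalidate ['C1=S'] -> C0=M] -> [M,I]
Op 9: C0 read [C0 read: already in M, no change] -> [M,I]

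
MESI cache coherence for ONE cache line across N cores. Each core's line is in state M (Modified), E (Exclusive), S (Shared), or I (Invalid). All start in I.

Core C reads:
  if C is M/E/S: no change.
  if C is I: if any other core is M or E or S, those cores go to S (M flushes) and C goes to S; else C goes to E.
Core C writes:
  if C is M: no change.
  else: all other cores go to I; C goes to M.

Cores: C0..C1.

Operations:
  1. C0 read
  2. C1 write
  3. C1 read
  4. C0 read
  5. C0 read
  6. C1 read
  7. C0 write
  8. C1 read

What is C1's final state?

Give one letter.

Op 1: C0 read [C0 read from I: no other sharers -> C0=E (exclusive)] -> [E,I]
Op 2: C1 write [C1 write: invalidate ['C0=E'] -> C1=M] -> [I,M]
Op 3: C1 read [C1 read: already in M, no change] -> [I,M]
Op 4: C0 read [C0 read from I: others=['C1=M'] -> C0=S, others downsized to S] -> [S,S]
Op 5: C0 read [C0 read: already in S, no change] -> [S,S]
Op 6: C1 read [C1 read: already in S, no change] -> [S,S]
Op 7: C0 write [C0 write: invalidate ['C1=S'] -> C0=M] -> [M,I]
Op 8: C1 read [C1 read from I: others=['C0=M'] -> C1=S, others downsized to S] -> [S,S]

Answer: S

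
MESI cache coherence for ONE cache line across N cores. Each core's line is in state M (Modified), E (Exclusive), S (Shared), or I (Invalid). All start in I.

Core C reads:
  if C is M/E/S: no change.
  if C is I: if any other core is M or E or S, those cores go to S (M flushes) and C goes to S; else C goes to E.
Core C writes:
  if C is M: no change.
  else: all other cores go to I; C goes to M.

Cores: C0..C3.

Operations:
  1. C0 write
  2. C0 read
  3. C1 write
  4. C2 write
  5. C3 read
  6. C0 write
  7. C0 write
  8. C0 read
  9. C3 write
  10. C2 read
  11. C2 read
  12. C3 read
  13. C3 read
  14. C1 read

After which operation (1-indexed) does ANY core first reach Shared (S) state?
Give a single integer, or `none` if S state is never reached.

Answer: 5

Derivation:
Op 1: C0 write [C0 write: invalidate none -> C0=M] -> [M,I,I,I]
Op 2: C0 read [C0 read: already in M, no change] -> [M,I,I,I]
Op 3: C1 write [C1 write: invalidate ['C0=M'] -> C1=M] -> [I,M,I,I]
Op 4: C2 write [C2 write: invalidate ['C1=M'] -> C2=M] -> [I,I,M,I]
Op 5: C3 read [C3 read from I: others=['C2=M'] -> C3=S, others downsized to S] -> [I,I,S,S]
  -> First S state at op 5; remaining ops need not be traced.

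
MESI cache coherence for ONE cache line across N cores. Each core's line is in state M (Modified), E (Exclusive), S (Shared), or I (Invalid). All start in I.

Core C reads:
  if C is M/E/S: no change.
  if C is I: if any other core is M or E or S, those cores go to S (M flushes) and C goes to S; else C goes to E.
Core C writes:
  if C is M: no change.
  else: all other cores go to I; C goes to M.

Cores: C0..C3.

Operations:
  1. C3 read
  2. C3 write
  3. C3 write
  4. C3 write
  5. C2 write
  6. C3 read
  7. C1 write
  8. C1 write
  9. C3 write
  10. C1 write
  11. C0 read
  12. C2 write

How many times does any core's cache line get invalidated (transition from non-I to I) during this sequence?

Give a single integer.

Op 1: C3 read [C3 read from I: no other sharers -> C3=E (exclusive)] -> [I,I,I,E] (invalidations this op: 0; running total: 0)
Op 2: C3 write [C3 write: invalidate none -> C3=M] -> [I,I,I,M] (invalidations this op: 0; running total: 0)
Op 3: C3 write [C3 write: already M (modified), no change] -> [I,I,I,M] (invalidations this op: 0; running total: 0)
Op 4: C3 write [C3 write: already M (modified), no change] -> [I,I,I,M] (invalidations this op: 0; running total: 0)
Op 5: C2 write [C2 write: invalidate ['C3=M'] -> C2=M] -> [I,I,M,I] (invalidations this op: 1; running total: 1)
Op 6: C3 read [C3 read from I: others=['C2=M'] -> C3=S, others downsized to S] -> [I,I,S,S] (invalidations this op: 0; running total: 1)
Op 7: C1 write [C1 write: invalidate ['C2=S', 'C3=S'] -> C1=M] -> [I,M,I,I] (invalidations this op: 2; running total: 3)
Op 8: C1 write [C1 write: already M (modified), no change] -> [I,M,I,I] (invalidations this op: 0; running total: 3)
Op 9: C3 write [C3 write: invalidate ['C1=M'] -> C3=M] -> [I,I,I,M] (invalidations this op: 1; running total: 4)
Op 10: C1 write [C1 write: invalidate ['C3=M'] -> C1=M] -> [I,M,I,I] (invalidations this op: 1; running total: 5)
Op 11: C0 read [C0 read from I: others=['C1=M'] -> C0=S, others downsized to S] -> [S,S,I,I] (invalidations this op: 0; running total: 5)
Op 12: C2 write [C2 write: invalidate ['C0=S', 'C1=S'] -> C2=M] -> [I,I,M,I] (invalidations this op: 2; running total: 7)

Answer: 7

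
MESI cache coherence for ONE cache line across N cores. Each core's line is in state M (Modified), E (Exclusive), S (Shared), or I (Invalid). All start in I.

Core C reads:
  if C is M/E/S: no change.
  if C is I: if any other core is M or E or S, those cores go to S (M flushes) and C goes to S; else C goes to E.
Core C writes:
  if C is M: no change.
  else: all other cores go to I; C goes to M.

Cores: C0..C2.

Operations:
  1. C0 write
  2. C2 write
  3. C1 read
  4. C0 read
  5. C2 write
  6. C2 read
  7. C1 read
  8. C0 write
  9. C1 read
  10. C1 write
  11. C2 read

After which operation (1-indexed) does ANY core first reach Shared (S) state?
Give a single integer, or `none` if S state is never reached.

Answer: 3

Derivation:
Op 1: C0 write [C0 write: invalidate none -> C0=M] -> [M,I,I]
Op 2: C2 write [C2 write: invalidate ['C0=M'] -> C2=M] -> [I,I,M]
Op 3: C1 read [C1 read from I: others=['C2=M'] -> C1=S, others downsized to S] -> [I,S,S]
  -> First S state at op 3; remaining ops need not be traced.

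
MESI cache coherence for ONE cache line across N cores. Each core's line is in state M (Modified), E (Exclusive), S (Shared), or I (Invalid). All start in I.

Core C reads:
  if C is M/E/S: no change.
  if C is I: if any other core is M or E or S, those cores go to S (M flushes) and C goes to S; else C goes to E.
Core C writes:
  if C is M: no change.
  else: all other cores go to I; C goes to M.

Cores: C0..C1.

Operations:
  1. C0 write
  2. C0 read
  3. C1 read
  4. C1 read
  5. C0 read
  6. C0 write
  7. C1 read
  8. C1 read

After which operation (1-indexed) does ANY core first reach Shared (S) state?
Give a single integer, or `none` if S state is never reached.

Op 1: C0 write [C0 write: invalidate none -> C0=M] -> [M,I]
Op 2: C0 read [C0 read: already in M, no change] -> [M,I]
Op 3: C1 read [C1 read from I: others=['C0=M'] -> C1=S, others downsized to S] -> [S,S]
  -> First S state at op 3; remaining ops need not be traced.

Answer: 3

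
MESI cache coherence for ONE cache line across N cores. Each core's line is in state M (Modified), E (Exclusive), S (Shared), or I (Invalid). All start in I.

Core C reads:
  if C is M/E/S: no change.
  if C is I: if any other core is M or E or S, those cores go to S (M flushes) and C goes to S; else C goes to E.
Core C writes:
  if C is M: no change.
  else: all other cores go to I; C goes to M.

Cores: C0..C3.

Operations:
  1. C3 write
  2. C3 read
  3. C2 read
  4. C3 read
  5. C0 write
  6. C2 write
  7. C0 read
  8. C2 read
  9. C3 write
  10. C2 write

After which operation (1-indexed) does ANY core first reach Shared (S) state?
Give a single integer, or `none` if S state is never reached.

Answer: 3

Derivation:
Op 1: C3 write [C3 write: invalidate none -> C3=M] -> [I,I,I,M]
Op 2: C3 read [C3 read: already in M, no change] -> [I,I,I,M]
Op 3: C2 read [C2 read from I: others=['C3=M'] -> C2=S, others downsized to S] -> [I,I,S,S]
  -> First S state at op 3; remaining ops need not be traced.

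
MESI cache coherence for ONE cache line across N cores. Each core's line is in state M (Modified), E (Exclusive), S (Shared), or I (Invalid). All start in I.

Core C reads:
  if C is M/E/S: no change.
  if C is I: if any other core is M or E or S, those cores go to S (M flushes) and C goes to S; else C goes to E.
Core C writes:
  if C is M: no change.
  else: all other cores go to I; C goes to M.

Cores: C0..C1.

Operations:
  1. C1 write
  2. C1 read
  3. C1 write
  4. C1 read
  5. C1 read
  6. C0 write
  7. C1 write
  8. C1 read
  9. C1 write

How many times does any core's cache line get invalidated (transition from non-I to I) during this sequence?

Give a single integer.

Answer: 2

Derivation:
Op 1: C1 write [C1 write: invalidate none -> C1=M] -> [I,M] (invalidations this op: 0; running total: 0)
Op 2: C1 read [C1 read: already in M, no change] -> [I,M] (invalidations this op: 0; running total: 0)
Op 3: C1 write [C1 write: already M (modified), no change] -> [I,M] (invalidations this op: 0; running total: 0)
Op 4: C1 read [C1 read: already in M, no change] -> [I,M] (invalidations this op: 0; running total: 0)
Op 5: C1 read [C1 read: already in M, no change] -> [I,M] (invalidations this op: 0; running total: 0)
Op 6: C0 write [C0 write: invalidate ['C1=M'] -> C0=M] -> [M,I] (invalidations this op: 1; running total: 1)
Op 7: C1 write [C1 write: invalidate ['C0=M'] -> C1=M] -> [I,M] (invalidations this op: 1; running total: 2)
Op 8: C1 read [C1 read: already in M, no change] -> [I,M] (invalidations this op: 0; running total: 2)
Op 9: C1 write [C1 write: already M (modified), no change] -> [I,M] (invalidations this op: 0; running total: 2)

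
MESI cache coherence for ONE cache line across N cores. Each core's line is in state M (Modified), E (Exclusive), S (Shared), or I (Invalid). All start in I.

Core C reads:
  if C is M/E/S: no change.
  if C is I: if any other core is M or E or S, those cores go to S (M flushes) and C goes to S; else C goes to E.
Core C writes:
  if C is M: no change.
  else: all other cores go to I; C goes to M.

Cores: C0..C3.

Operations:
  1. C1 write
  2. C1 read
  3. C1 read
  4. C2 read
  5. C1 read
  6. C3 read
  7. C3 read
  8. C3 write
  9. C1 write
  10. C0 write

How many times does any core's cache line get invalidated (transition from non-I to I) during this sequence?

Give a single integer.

Answer: 4

Derivation:
Op 1: C1 write [C1 write: invalidate none -> C1=M] -> [I,M,I,I] (invalidations this op: 0; running total: 0)
Op 2: C1 read [C1 read: already in M, no change] -> [I,M,I,I] (invalidations this op: 0; running total: 0)
Op 3: C1 read [C1 read: already in M, no change] -> [I,M,I,I] (invalidations this op: 0; running total: 0)
Op 4: C2 read [C2 read from I: others=['C1=M'] -> C2=S, others downsized to S] -> [I,S,S,I] (invalidations this op: 0; running total: 0)
Op 5: C1 read [C1 read: already in S, no change] -> [I,S,S,I] (invalidations this op: 0; running total: 0)
Op 6: C3 read [C3 read from I: others=['C1=S', 'C2=S'] -> C3=S, others downsized to S] -> [I,S,S,S] (invalidations this op: 0; running total: 0)
Op 7: C3 read [C3 read: already in S, no change] -> [I,S,S,S] (invalidations this op: 0; running total: 0)
Op 8: C3 write [C3 write: invalidate ['C1=S', 'C2=S'] -> C3=M] -> [I,I,I,M] (invalidations this op: 2; running total: 2)
Op 9: C1 write [C1 write: invalidate ['C3=M'] -> C1=M] -> [I,M,I,I] (invalidations this op: 1; running total: 3)
Op 10: C0 write [C0 write: invalidate ['C1=M'] -> C0=M] -> [M,I,I,I] (invalidations this op: 1; running total: 4)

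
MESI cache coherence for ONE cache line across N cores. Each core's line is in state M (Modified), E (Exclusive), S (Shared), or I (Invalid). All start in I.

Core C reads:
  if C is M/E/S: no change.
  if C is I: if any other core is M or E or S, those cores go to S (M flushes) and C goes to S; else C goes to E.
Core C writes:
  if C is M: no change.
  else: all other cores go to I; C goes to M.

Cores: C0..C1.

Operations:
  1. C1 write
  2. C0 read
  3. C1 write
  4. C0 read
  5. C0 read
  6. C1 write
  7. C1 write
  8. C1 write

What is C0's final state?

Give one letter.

Op 1: C1 write [C1 write: invalidate none -> C1=M] -> [I,M]
Op 2: C0 read [C0 read from I: others=['C1=M'] -> C0=S, others downsized to S] -> [S,S]
Op 3: C1 write [C1 write: invalidate ['C0=S'] -> C1=M] -> [I,M]
Op 4: C0 read [C0 read from I: others=['C1=M'] -> C0=S, others downsized to S] -> [S,S]
Op 5: C0 read [C0 read: already in S, no change] -> [S,S]
Op 6: C1 write [C1 write: invalidate ['C0=S'] -> C1=M] -> [I,M]
Op 7: C1 write [C1 write: already M (modified), no change] -> [I,M]
Op 8: C1 write [C1 write: already M (modified), no change] -> [I,M]

Answer: I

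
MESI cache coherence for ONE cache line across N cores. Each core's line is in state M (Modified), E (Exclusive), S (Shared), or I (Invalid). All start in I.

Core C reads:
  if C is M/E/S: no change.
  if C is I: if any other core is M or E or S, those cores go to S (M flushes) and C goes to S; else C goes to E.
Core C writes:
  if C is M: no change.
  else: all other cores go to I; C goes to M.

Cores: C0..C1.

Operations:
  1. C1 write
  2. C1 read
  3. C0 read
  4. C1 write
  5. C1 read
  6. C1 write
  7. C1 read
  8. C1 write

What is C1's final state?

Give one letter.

Op 1: C1 write [C1 write: invalidate none -> C1=M] -> [I,M]
Op 2: C1 read [C1 read: already in M, no change] -> [I,M]
Op 3: C0 read [C0 read from I: others=['C1=M'] -> C0=S, others downsized to S] -> [S,S]
Op 4: C1 write [C1 write: invalidate ['C0=S'] -> C1=M] -> [I,M]
Op 5: C1 read [C1 read: already in M, no change] -> [I,M]
Op 6: C1 write [C1 write: already M (modified), no change] -> [I,M]
Op 7: C1 read [C1 read: already in M, no change] -> [I,M]
Op 8: C1 write [C1 write: already M (modified), no change] -> [I,M]

Answer: M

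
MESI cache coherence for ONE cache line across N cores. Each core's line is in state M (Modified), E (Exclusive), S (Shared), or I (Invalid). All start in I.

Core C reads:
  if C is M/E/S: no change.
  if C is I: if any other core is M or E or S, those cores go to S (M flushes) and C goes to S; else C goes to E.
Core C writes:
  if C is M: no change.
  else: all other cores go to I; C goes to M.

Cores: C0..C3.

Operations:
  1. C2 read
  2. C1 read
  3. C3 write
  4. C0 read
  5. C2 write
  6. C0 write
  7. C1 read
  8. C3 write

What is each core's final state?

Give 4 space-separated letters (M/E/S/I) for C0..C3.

Op 1: C2 read [C2 read from I: no other sharers -> C2=E (exclusive)] -> [I,I,E,I]
Op 2: C1 read [C1 read from I: others=['C2=E'] -> C1=S, others downsized to S] -> [I,S,S,I]
Op 3: C3 write [C3 write: invalidate ['C1=S', 'C2=S'] -> C3=M] -> [I,I,I,M]
Op 4: C0 read [C0 read from I: others=['C3=M'] -> C0=S, others downsized to S] -> [S,I,I,S]
Op 5: C2 write [C2 write: invalidate ['C0=S', 'C3=S'] -> C2=M] -> [I,I,M,I]
Op 6: C0 write [C0 write: invalidate ['C2=M'] -> C0=M] -> [M,I,I,I]
Op 7: C1 read [C1 read from I: others=['C0=M'] -> C1=S, others downsized to S] -> [S,S,I,I]
Op 8: C3 write [C3 write: invalidate ['C0=S', 'C1=S'] -> C3=M] -> [I,I,I,M]

Answer: I I I M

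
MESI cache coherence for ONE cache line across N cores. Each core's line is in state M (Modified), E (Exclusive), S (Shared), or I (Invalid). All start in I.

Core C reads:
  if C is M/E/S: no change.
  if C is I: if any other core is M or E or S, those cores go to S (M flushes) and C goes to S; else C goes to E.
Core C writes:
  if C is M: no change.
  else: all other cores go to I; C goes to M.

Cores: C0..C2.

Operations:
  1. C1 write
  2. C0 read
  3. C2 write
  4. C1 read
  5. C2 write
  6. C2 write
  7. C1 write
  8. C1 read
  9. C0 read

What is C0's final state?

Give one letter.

Answer: S

Derivation:
Op 1: C1 write [C1 write: invalidate none -> C1=M] -> [I,M,I]
Op 2: C0 read [C0 read from I: others=['C1=M'] -> C0=S, others downsized to S] -> [S,S,I]
Op 3: C2 write [C2 write: invalidate ['C0=S', 'C1=S'] -> C2=M] -> [I,I,M]
Op 4: C1 read [C1 read from I: others=['C2=M'] -> C1=S, others downsized to S] -> [I,S,S]
Op 5: C2 write [C2 write: invalidate ['C1=S'] -> C2=M] -> [I,I,M]
Op 6: C2 write [C2 write: already M (modified), no change] -> [I,I,M]
Op 7: C1 write [C1 write: invalidate ['C2=M'] -> C1=M] -> [I,M,I]
Op 8: C1 read [C1 read: already in M, no change] -> [I,M,I]
Op 9: C0 read [C0 read from I: others=['C1=M'] -> C0=S, others downsized to S] -> [S,S,I]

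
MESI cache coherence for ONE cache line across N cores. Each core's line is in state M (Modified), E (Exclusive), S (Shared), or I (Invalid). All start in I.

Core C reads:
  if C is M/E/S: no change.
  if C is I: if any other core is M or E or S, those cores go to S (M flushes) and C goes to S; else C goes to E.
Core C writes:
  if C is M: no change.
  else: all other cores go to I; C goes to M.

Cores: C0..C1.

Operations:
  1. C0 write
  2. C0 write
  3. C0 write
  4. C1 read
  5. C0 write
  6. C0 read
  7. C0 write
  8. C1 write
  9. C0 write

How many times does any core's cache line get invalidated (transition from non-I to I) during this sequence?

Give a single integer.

Op 1: C0 write [C0 write: invalidate none -> C0=M] -> [M,I] (invalidations this op: 0; running total: 0)
Op 2: C0 write [C0 write: already M (modified), no change] -> [M,I] (invalidations this op: 0; running total: 0)
Op 3: C0 write [C0 write: already M (modified), no change] -> [M,I] (invalidations this op: 0; running total: 0)
Op 4: C1 read [C1 read from I: others=['C0=M'] -> C1=S, others downsized to S] -> [S,S] (invalidations this op: 0; running total: 0)
Op 5: C0 write [C0 write: invalidate ['C1=S'] -> C0=M] -> [M,I] (invalidations this op: 1; running total: 1)
Op 6: C0 read [C0 read: already in M, no change] -> [M,I] (invalidations this op: 0; running total: 1)
Op 7: C0 write [C0 write: already M (modified), no change] -> [M,I] (invalidations this op: 0; running total: 1)
Op 8: C1 write [C1 write: invalidate ['C0=M'] -> C1=M] -> [I,M] (invalidations this op: 1; running total: 2)
Op 9: C0 write [C0 write: invalidate ['C1=M'] -> C0=M] -> [M,I] (invalidations this op: 1; running total: 3)

Answer: 3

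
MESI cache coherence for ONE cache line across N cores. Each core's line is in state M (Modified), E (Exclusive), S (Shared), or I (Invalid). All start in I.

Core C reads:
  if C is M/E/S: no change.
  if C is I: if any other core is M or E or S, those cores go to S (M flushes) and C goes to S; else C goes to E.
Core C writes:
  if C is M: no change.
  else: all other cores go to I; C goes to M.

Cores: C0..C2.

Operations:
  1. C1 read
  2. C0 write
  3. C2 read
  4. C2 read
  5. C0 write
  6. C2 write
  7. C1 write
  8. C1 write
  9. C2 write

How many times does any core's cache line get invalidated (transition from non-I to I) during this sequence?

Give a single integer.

Answer: 5

Derivation:
Op 1: C1 read [C1 read from I: no other sharers -> C1=E (exclusive)] -> [I,E,I] (invalidations this op: 0; running total: 0)
Op 2: C0 write [C0 write: invalidate ['C1=E'] -> C0=M] -> [M,I,I] (invalidations this op: 1; running total: 1)
Op 3: C2 read [C2 read from I: others=['C0=M'] -> C2=S, others downsized to S] -> [S,I,S] (invalidations this op: 0; running total: 1)
Op 4: C2 read [C2 read: already in S, no change] -> [S,I,S] (invalidations this op: 0; running total: 1)
Op 5: C0 write [C0 write: invalidate ['C2=S'] -> C0=M] -> [M,I,I] (invalidations this op: 1; running total: 2)
Op 6: C2 write [C2 write: invalidate ['C0=M'] -> C2=M] -> [I,I,M] (invalidations this op: 1; running total: 3)
Op 7: C1 write [C1 write: invalidate ['C2=M'] -> C1=M] -> [I,M,I] (invalidations this op: 1; running total: 4)
Op 8: C1 write [C1 write: already M (modified), no change] -> [I,M,I] (invalidations this op: 0; running total: 4)
Op 9: C2 write [C2 write: invalidate ['C1=M'] -> C2=M] -> [I,I,M] (invalidations this op: 1; running total: 5)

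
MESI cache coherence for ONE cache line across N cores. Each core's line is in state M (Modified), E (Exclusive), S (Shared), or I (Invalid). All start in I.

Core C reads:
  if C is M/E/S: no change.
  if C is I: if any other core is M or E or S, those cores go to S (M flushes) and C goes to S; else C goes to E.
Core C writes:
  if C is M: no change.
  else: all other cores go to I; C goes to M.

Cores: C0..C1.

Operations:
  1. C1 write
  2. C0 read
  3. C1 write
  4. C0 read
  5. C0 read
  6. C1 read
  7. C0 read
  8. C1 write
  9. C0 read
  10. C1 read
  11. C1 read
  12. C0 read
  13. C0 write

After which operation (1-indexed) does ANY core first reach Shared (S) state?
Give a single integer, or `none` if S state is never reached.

Answer: 2

Derivation:
Op 1: C1 write [C1 write: invalidate none -> C1=M] -> [I,M]
Op 2: C0 read [C0 read from I: others=['C1=M'] -> C0=S, others downsized to S] -> [S,S]
  -> First S state at op 2; remaining ops need not be traced.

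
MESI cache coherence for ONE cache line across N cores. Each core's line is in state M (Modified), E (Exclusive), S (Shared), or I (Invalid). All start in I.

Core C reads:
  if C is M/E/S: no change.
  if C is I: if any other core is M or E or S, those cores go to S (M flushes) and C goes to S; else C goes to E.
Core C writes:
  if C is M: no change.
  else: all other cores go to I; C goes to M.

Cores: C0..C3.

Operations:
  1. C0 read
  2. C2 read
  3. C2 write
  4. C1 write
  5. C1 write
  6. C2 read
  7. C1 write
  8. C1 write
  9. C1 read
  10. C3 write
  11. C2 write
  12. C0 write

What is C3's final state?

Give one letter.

Op 1: C0 read [C0 read from I: no other sharers -> C0=E (exclusive)] -> [E,I,I,I]
Op 2: C2 read [C2 read from I: others=['C0=E'] -> C2=S, others downsized to S] -> [S,I,S,I]
Op 3: C2 write [C2 write: invalidate ['C0=S'] -> C2=M] -> [I,I,M,I]
Op 4: C1 write [C1 write: invalidate ['C2=M'] -> C1=M] -> [I,M,I,I]
Op 5: C1 write [C1 write: already M (modified), no change] -> [I,M,I,I]
Op 6: C2 read [C2 read from I: others=['C1=M'] -> C2=S, others downsized to S] -> [I,S,S,I]
Op 7: C1 write [C1 write: invalidate ['C2=S'] -> C1=M] -> [I,M,I,I]
Op 8: C1 write [C1 write: already M (modified), no change] -> [I,M,I,I]
Op 9: C1 read [C1 read: already in M, no change] -> [I,M,I,I]
Op 10: C3 write [C3 write: invalidate ['C1=M'] -> C3=M] -> [I,I,I,M]
Op 11: C2 write [C2 write: invalidate ['C3=M'] -> C2=M] -> [I,I,M,I]
Op 12: C0 write [C0 write: invalidate ['C2=M'] -> C0=M] -> [M,I,I,I]

Answer: I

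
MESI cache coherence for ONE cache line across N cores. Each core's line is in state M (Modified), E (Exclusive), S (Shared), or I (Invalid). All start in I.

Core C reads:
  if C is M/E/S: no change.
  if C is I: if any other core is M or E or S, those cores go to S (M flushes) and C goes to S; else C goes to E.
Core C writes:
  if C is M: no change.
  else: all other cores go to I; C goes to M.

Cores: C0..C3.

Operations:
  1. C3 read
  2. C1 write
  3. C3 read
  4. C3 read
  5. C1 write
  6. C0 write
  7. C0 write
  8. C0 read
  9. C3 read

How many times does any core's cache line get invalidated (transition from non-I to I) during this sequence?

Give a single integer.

Op 1: C3 read [C3 read from I: no other sharers -> C3=E (exclusive)] -> [I,I,I,E] (invalidations this op: 0; running total: 0)
Op 2: C1 write [C1 write: invalidate ['C3=E'] -> C1=M] -> [I,M,I,I] (invalidations this op: 1; running total: 1)
Op 3: C3 read [C3 read from I: others=['C1=M'] -> C3=S, others downsized to S] -> [I,S,I,S] (invalidations this op: 0; running total: 1)
Op 4: C3 read [C3 read: already in S, no change] -> [I,S,I,S] (invalidations this op: 0; running total: 1)
Op 5: C1 write [C1 write: invalidate ['C3=S'] -> C1=M] -> [I,M,I,I] (invalidations this op: 1; running total: 2)
Op 6: C0 write [C0 write: invalidate ['C1=M'] -> C0=M] -> [M,I,I,I] (invalidations this op: 1; running total: 3)
Op 7: C0 write [C0 write: already M (modified), no change] -> [M,I,I,I] (invalidations this op: 0; running total: 3)
Op 8: C0 read [C0 read: already in M, no change] -> [M,I,I,I] (invalidations this op: 0; running total: 3)
Op 9: C3 read [C3 read from I: others=['C0=M'] -> C3=S, others downsized to S] -> [S,I,I,S] (invalidations this op: 0; running total: 3)

Answer: 3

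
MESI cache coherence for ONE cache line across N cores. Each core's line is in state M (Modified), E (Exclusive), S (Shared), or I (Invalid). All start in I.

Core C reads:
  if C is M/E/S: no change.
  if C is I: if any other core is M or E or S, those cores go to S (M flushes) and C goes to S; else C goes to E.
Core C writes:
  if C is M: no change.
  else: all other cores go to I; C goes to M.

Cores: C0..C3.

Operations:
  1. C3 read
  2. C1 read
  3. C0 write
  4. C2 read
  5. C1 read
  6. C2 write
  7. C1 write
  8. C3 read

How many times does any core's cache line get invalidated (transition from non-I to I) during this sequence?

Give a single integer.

Op 1: C3 read [C3 read from I: no other sharers -> C3=E (exclusive)] -> [I,I,I,E] (invalidations this op: 0; running total: 0)
Op 2: C1 read [C1 read from I: others=['C3=E'] -> C1=S, others downsized to S] -> [I,S,I,S] (invalidations this op: 0; running total: 0)
Op 3: C0 write [C0 write: invalidate ['C1=S', 'C3=S'] -> C0=M] -> [M,I,I,I] (invalidations this op: 2; running total: 2)
Op 4: C2 read [C2 read from I: others=['C0=M'] -> C2=S, others downsized to S] -> [S,I,S,I] (invalidations this op: 0; running total: 2)
Op 5: C1 read [C1 read from I: others=['C0=S', 'C2=S'] -> C1=S, others downsized to S] -> [S,S,S,I] (invalidations this op: 0; running total: 2)
Op 6: C2 write [C2 write: invalidate ['C0=S', 'C1=S'] -> C2=M] -> [I,I,M,I] (invalidations this op: 2; running total: 4)
Op 7: C1 write [C1 write: invalidate ['C2=M'] -> C1=M] -> [I,M,I,I] (invalidations this op: 1; running total: 5)
Op 8: C3 read [C3 read from I: others=['C1=M'] -> C3=S, others downsized to S] -> [I,S,I,S] (invalidations this op: 0; running total: 5)

Answer: 5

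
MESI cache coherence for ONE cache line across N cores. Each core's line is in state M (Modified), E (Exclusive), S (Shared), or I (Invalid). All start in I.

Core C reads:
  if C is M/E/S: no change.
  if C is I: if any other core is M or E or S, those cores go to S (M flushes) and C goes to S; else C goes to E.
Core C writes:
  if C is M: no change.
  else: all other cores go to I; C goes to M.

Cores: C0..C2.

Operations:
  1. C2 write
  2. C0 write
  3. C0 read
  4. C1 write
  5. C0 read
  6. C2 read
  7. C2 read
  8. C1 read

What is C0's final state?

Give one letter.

Answer: S

Derivation:
Op 1: C2 write [C2 write: invalidate none -> C2=M] -> [I,I,M]
Op 2: C0 write [C0 write: invalidate ['C2=M'] -> C0=M] -> [M,I,I]
Op 3: C0 read [C0 read: already in M, no change] -> [M,I,I]
Op 4: C1 write [C1 write: invalidate ['C0=M'] -> C1=M] -> [I,M,I]
Op 5: C0 read [C0 read from I: others=['C1=M'] -> C0=S, others downsized to S] -> [S,S,I]
Op 6: C2 read [C2 read from I: others=['C0=S', 'C1=S'] -> C2=S, others downsized to S] -> [S,S,S]
Op 7: C2 read [C2 read: already in S, no change] -> [S,S,S]
Op 8: C1 read [C1 read: already in S, no change] -> [S,S,S]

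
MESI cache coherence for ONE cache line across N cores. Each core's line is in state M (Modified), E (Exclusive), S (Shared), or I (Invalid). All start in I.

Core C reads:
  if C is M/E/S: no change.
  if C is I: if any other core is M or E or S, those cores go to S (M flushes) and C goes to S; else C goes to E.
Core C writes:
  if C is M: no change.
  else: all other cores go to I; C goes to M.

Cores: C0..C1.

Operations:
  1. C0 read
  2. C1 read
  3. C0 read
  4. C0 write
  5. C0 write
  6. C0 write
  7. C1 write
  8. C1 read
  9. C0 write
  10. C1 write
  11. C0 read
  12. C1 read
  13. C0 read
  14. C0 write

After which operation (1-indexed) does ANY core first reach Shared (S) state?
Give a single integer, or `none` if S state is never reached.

Answer: 2

Derivation:
Op 1: C0 read [C0 read from I: no other sharers -> C0=E (exclusive)] -> [E,I]
Op 2: C1 read [C1 read from I: others=['C0=E'] -> C1=S, others downsized to S] -> [S,S]
  -> First S state at op 2; remaining ops need not be traced.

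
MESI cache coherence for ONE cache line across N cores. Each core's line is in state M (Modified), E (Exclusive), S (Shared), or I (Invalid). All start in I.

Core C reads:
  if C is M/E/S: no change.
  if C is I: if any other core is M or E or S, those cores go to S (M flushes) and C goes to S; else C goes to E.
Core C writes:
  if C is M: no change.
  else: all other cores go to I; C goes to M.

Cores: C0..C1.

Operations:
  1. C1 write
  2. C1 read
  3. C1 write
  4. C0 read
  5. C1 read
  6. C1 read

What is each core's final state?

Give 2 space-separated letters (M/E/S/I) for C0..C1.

Op 1: C1 write [C1 write: invalidate none -> C1=M] -> [I,M]
Op 2: C1 read [C1 read: already in M, no change] -> [I,M]
Op 3: C1 write [C1 write: already M (modified), no change] -> [I,M]
Op 4: C0 read [C0 read from I: others=['C1=M'] -> C0=S, others downsized to S] -> [S,S]
Op 5: C1 read [C1 read: already in S, no change] -> [S,S]
Op 6: C1 read [C1 read: already in S, no change] -> [S,S]

Answer: S S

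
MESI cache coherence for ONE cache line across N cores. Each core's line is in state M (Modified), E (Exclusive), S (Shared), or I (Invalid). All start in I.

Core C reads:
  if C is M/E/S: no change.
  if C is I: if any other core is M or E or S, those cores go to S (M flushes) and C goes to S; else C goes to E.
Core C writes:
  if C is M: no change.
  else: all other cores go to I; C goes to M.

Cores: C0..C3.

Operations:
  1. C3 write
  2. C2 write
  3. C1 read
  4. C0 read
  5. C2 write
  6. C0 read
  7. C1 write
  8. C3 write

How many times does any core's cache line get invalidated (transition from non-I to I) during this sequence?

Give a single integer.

Answer: 6

Derivation:
Op 1: C3 write [C3 write: invalidate none -> C3=M] -> [I,I,I,M] (invalidations this op: 0; running total: 0)
Op 2: C2 write [C2 write: invalidate ['C3=M'] -> C2=M] -> [I,I,M,I] (invalidations this op: 1; running total: 1)
Op 3: C1 read [C1 read from I: others=['C2=M'] -> C1=S, others downsized to S] -> [I,S,S,I] (invalidations this op: 0; running total: 1)
Op 4: C0 read [C0 read from I: others=['C1=S', 'C2=S'] -> C0=S, others downsized to S] -> [S,S,S,I] (invalidations this op: 0; running total: 1)
Op 5: C2 write [C2 write: invalidate ['C0=S', 'C1=S'] -> C2=M] -> [I,I,M,I] (invalidations this op: 2; running total: 3)
Op 6: C0 read [C0 read from I: others=['C2=M'] -> C0=S, others downsized to S] -> [S,I,S,I] (invalidations this op: 0; running total: 3)
Op 7: C1 write [C1 write: invalidate ['C0=S', 'C2=S'] -> C1=M] -> [I,M,I,I] (invalidations this op: 2; running total: 5)
Op 8: C3 write [C3 write: invalidate ['C1=M'] -> C3=M] -> [I,I,I,M] (invalidations this op: 1; running total: 6)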